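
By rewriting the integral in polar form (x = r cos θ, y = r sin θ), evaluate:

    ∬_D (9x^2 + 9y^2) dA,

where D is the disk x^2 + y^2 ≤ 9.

The region D is 0 ≤ r ≤ 3, 0 ≤ θ ≤ 2π in polar coordinates, where x = r cos(θ), y = r sin(θ), and dA = r dr dθ.

Under the substitution, the integrand becomes 9r^2, so

    ∬_D (9x^2 + 9y^2) dA = ∫_{0}^{2π} ∫_{0}^{3} (9r^2) · r dr dθ.

Inner integral (in r): ∫_{0}^{3} (9r^2) · r dr = 729/4.

Outer integral (in θ): ∫_{0}^{2π} (729/4) dθ = 729π/2.

Therefore ∬_D (9x^2 + 9y^2) dA = 729π/2.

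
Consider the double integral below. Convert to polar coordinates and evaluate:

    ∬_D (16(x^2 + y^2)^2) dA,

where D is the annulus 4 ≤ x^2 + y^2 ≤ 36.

The region D is 2 ≤ r ≤ 6, 0 ≤ θ ≤ 2π in polar coordinates, where x = r cos(θ), y = r sin(θ), and dA = r dr dθ.

Under the substitution, the integrand becomes 16r^4, so

    ∬_D (16(x^2 + y^2)^2) dA = ∫_{0}^{2π} ∫_{2}^{6} (16r^4) · r dr dθ.

Inner integral (in r): ∫_{2}^{6} (16r^4) · r dr = 372736/3.

Outer integral (in θ): ∫_{0}^{2π} (372736/3) dθ = 745472π/3.

Therefore ∬_D (16(x^2 + y^2)^2) dA = 745472π/3.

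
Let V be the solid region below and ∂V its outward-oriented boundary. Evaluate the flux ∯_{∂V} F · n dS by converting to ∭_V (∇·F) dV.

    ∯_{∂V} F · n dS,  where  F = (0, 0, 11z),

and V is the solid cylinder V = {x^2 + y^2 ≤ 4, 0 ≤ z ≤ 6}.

By the divergence theorem,

    ∯_{∂V} F · n dS = ∭_V (∇ · F) dV.

Compute the divergence:
    ∇ · F = ∂F_x/∂x + ∂F_y/∂y + ∂F_z/∂z = 0 + 0 + 11 = 11.

In cylindrical coordinates, x = r cos(θ), y = r sin(θ), z = z, dV = r dr dθ dz, with 0 ≤ r ≤ 2, 0 ≤ θ ≤ 2π, 0 ≤ z ≤ 6.

The integrand, after substitution and multiplying by the volume element, becomes (11) · r, so

    ∭_V (∇·F) dV = ∫_0^{2π} ∫_0^{2} ∫_0^{6} (11) · r dz dr dθ.

Inner (z from 0 to 6): 66r.
Middle (r from 0 to 2): 132.
Outer (θ from 0 to 2π): 264π.

Therefore ∯_{∂V} F · n dS = 264π.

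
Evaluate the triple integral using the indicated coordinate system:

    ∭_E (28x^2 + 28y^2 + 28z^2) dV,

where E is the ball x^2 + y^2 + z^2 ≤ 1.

In spherical coordinates, x = ρ sin(φ) cos(θ), y = ρ sin(φ) sin(θ), z = ρ cos(φ), and dV = ρ^2 sin(φ) dρ dφ dθ.

The integrand becomes 28ρ^2, so

    ∭_E (28x^2 + 28y^2 + 28z^2) dV = ∫_{0}^{2π} ∫_{0}^{π} ∫_{0}^{1} (28ρ^2) · ρ^2 sin(φ) dρ dφ dθ.

Inner (ρ): 28sin(φ)/5.
Middle (φ): 56/5.
Outer (θ): 112π/5.

Therefore the triple integral equals 112π/5.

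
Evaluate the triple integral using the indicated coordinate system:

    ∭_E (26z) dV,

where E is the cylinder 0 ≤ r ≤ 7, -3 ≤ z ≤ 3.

In cylindrical coordinates, x = r cos(θ), y = r sin(θ), z = z, and dV = r dr dθ dz.

The integrand becomes 26z, so

    ∭_E (26z) dV = ∫_{0}^{2π} ∫_{0}^{7} ∫_{-3}^{3} (26z) · r dz dr dθ.

Inner (z): 0.
Middle (r from 0 to 7): 0.
Outer (θ): 0.

Therefore the triple integral equals 0.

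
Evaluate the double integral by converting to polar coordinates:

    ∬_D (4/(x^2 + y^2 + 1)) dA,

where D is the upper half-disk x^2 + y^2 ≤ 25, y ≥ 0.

The region D is 0 ≤ r ≤ 5, 0 ≤ θ ≤ π in polar coordinates, where x = r cos(θ), y = r sin(θ), and dA = r dr dθ.

Under the substitution, the integrand becomes 4/(r^2 + 1), so

    ∬_D (4/(x^2 + y^2 + 1)) dA = ∫_{0}^{π} ∫_{0}^{5} (4/(r^2 + 1)) · r dr dθ.

Inner integral (in r): ∫_{0}^{5} (4/(r^2 + 1)) · r dr = log(676).

Outer integral (in θ): ∫_{0}^{π} (log(676)) dθ = log(676^π).

Therefore ∬_D (4/(x^2 + y^2 + 1)) dA = log(676^π).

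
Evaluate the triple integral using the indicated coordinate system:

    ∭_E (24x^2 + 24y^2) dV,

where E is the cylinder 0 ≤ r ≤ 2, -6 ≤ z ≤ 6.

In cylindrical coordinates, x = r cos(θ), y = r sin(θ), z = z, and dV = r dr dθ dz.

The integrand becomes 24r^2, so

    ∭_E (24x^2 + 24y^2) dV = ∫_{0}^{2π} ∫_{0}^{2} ∫_{-6}^{6} (24r^2) · r dz dr dθ.

Inner (z): 288r^3.
Middle (r from 0 to 2): 1152.
Outer (θ): 2304π.

Therefore the triple integral equals 2304π.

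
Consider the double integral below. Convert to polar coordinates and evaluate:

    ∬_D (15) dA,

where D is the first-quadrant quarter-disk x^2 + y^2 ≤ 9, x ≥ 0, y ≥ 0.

The region D is 0 ≤ r ≤ 3, 0 ≤ θ ≤ π/2 in polar coordinates, where x = r cos(θ), y = r sin(θ), and dA = r dr dθ.

Under the substitution, the integrand becomes 15, so

    ∬_D (15) dA = ∫_{0}^{π/2} ∫_{0}^{3} (15) · r dr dθ.

Inner integral (in r): ∫_{0}^{3} (15) · r dr = 135/2.

Outer integral (in θ): ∫_{0}^{π/2} (135/2) dθ = 135π/4.

Therefore ∬_D (15) dA = 135π/4.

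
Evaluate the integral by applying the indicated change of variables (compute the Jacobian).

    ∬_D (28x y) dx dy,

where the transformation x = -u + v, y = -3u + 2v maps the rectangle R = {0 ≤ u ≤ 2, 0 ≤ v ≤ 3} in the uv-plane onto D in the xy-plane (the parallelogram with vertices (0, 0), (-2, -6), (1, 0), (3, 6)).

Compute the Jacobian determinant of (x, y) with respect to (u, v):

    ∂(x,y)/∂(u,v) = | -1  1 | = (-1)(2) - (1)(-3) = 1.
                   | -3  2 |

Its absolute value is |J| = 1 (the area scaling factor).

Substituting x = -u + v, y = -3u + 2v into the integrand,

    28x y → 84u^2 - 140u v + 56v^2,

so the integral becomes

    ∬_R (84u^2 - 140u v + 56v^2) · |J| du dv = ∫_0^2 ∫_0^3 (84u^2 - 140u v + 56v^2) dv du.

Inner (v): 252u^2 - 630u + 504.
Outer (u): 420.

Therefore ∬_D (28x y) dx dy = 420.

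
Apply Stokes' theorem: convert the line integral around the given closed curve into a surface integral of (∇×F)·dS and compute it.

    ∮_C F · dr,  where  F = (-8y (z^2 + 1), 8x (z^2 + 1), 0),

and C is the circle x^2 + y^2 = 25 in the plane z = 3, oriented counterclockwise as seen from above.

Let S be the flat disk x^2 + y^2 ≤ 25 in the plane z = 3, with upward unit normal n̂ = ẑ. By Stokes' theorem,

    ∮_C F · dr = ∬_S (∇ × F) · n̂ dS = ∬_D (curl F)_z dA,

where D is the disk x^2 + y^2 ≤ 25.

Compute the curl of F = (-8y (z^2 + 1), 8x (z^2 + 1), 0):
    (∇ × F)_x = ∂F_z/∂y - ∂F_y/∂z = -16x z,
    (∇ × F)_y = ∂F_x/∂z - ∂F_z/∂x = -16y z,
    (∇ × F)_z = ∂F_y/∂x - ∂F_x/∂y = 16z^2 + 16.

On z = 3, (curl F)_z = 160.

Convert to polar (x = r cos θ, y = r sin θ, dA = r dr dθ); the integrand becomes 160, so

    ∬_D (curl F)_z dA = ∫_0^{2π} ∫_0^{5} (160) · r dr dθ.

Inner (r from 0 to 5): 2000.
Outer (θ from 0 to 2π): 4000π.

Therefore ∮_C F · dr = 4000π.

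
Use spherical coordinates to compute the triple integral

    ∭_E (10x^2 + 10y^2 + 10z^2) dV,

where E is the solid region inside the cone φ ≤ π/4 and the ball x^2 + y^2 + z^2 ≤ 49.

In spherical coordinates, x = ρ sin(φ) cos(θ), y = ρ sin(φ) sin(θ), z = ρ cos(φ), and dV = ρ^2 sin(φ) dρ dφ dθ.

The integrand becomes 10ρ^2, so

    ∭_E (10x^2 + 10y^2 + 10z^2) dV = ∫_{0}^{2π} ∫_{0}^{π/4} ∫_{0}^{7} (10ρ^2) · ρ^2 sin(φ) dρ dφ dθ.

Inner (ρ): 33614sin(φ).
Middle (φ): 33614 - 16807sqrt(2).
Outer (θ): 33614π (2 - sqrt(2)).

Therefore the triple integral equals 33614π (2 - sqrt(2)).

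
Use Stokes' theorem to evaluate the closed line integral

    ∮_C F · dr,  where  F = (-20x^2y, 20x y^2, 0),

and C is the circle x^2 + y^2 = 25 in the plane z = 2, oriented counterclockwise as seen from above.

Let S be the flat disk x^2 + y^2 ≤ 25 in the plane z = 2, with upward unit normal n̂ = ẑ. By Stokes' theorem,

    ∮_C F · dr = ∬_S (∇ × F) · n̂ dS = ∬_D (curl F)_z dA,

where D is the disk x^2 + y^2 ≤ 25.

Compute the curl of F = (-20x^2y, 20x y^2, 0):
    (∇ × F)_x = ∂F_z/∂y - ∂F_y/∂z = 0,
    (∇ × F)_y = ∂F_x/∂z - ∂F_z/∂x = 0,
    (∇ × F)_z = ∂F_y/∂x - ∂F_x/∂y = 20x^2 + 20y^2.

On z = 2, (curl F)_z = 20x^2 + 20y^2.

Convert to polar (x = r cos θ, y = r sin θ, dA = r dr dθ); the integrand becomes 20r^2, so

    ∬_D (curl F)_z dA = ∫_0^{2π} ∫_0^{5} (20r^2) · r dr dθ.

Inner (r from 0 to 5): 3125.
Outer (θ from 0 to 2π): 6250π.

Therefore ∮_C F · dr = 6250π.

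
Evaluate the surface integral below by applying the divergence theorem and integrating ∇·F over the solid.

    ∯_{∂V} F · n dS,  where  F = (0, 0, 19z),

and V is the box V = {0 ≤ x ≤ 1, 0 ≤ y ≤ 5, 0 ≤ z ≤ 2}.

By the divergence theorem,

    ∯_{∂V} F · n dS = ∭_V (∇ · F) dV.

Compute the divergence:
    ∇ · F = ∂F_x/∂x + ∂F_y/∂y + ∂F_z/∂z = 0 + 0 + 19 = 19.

V is a rectangular box, so dV = dx dy dz with 0 ≤ x ≤ 1, 0 ≤ y ≤ 5, 0 ≤ z ≤ 2.

Integrate (19) over V as an iterated integral:

    ∭_V (∇·F) dV = ∫_0^{1} ∫_0^{5} ∫_0^{2} (19) dz dy dx.

Inner (z from 0 to 2): 38.
Middle (y from 0 to 5): 190.
Outer (x from 0 to 1): 190.

Therefore ∯_{∂V} F · n dS = 190.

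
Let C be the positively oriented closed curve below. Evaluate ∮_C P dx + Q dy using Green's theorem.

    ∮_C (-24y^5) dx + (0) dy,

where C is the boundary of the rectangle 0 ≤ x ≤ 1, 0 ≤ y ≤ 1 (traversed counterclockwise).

Green's theorem converts the closed line integral into a double integral over the enclosed region D:

    ∮_C P dx + Q dy = ∬_D (∂Q/∂x - ∂P/∂y) dA.

Here P = -24y^5, Q = 0, so

    ∂Q/∂x = 0,    ∂P/∂y = -120y^4,
    ∂Q/∂x - ∂P/∂y = 120y^4.

D is the region 0 ≤ x ≤ 1, 0 ≤ y ≤ 1. Evaluating the double integral:

    ∬_D (120y^4) dA = ∫_0^{1} ∫_0^{1} (120y^4) dy dx.

Inner (y from 0 to 1): 24.
Outer (x from 0 to 1): 24.

Therefore ∮_C P dx + Q dy = 24.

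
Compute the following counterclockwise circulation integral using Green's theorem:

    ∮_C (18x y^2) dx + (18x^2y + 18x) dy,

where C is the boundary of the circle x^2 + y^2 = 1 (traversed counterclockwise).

Green's theorem converts the closed line integral into a double integral over the enclosed region D:

    ∮_C P dx + Q dy = ∬_D (∂Q/∂x - ∂P/∂y) dA.

Here P = 18x y^2, Q = 18x^2y + 18x, so

    ∂Q/∂x = 36x y + 18,    ∂P/∂y = 36x y,
    ∂Q/∂x - ∂P/∂y = 18.

D is the region x^2 + y^2 ≤ 1. Evaluating the double integral:

In polar coordinates (x = r cos θ, y = r sin θ, dA = r dr dθ) the integrand becomes 18, so

    ∬_D (18) dA = ∫_0^{2π} ∫_0^{1} (18) · r dr dθ.

Inner (r from 0 to 1): 9.
Outer (θ from 0 to 2π): 18π.

Therefore ∮_C P dx + Q dy = 18π.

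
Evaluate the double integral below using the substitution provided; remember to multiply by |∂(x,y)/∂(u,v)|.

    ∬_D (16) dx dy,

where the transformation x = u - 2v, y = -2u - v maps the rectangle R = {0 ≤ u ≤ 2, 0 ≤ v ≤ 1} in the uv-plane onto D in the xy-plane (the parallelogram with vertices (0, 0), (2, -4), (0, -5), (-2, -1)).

Compute the Jacobian determinant of (x, y) with respect to (u, v):

    ∂(x,y)/∂(u,v) = | 1  -2 | = (1)(-1) - (-2)(-2) = -5.
                   | -2  -1 |

Its absolute value is |J| = 5 (the area scaling factor).

Substituting x = u - 2v, y = -2u - v into the integrand,

    16 → 16,

so the integral becomes

    ∬_R (16) · |J| du dv = ∫_0^2 ∫_0^1 (80) dv du.

Inner (v): 80.
Outer (u): 160.

Therefore ∬_D (16) dx dy = 160.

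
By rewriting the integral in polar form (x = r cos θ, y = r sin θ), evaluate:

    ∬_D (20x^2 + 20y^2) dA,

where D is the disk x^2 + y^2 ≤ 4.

The region D is 0 ≤ r ≤ 2, 0 ≤ θ ≤ 2π in polar coordinates, where x = r cos(θ), y = r sin(θ), and dA = r dr dθ.

Under the substitution, the integrand becomes 20r^2, so

    ∬_D (20x^2 + 20y^2) dA = ∫_{0}^{2π} ∫_{0}^{2} (20r^2) · r dr dθ.

Inner integral (in r): ∫_{0}^{2} (20r^2) · r dr = 80.

Outer integral (in θ): ∫_{0}^{2π} (80) dθ = 160π.

Therefore ∬_D (20x^2 + 20y^2) dA = 160π.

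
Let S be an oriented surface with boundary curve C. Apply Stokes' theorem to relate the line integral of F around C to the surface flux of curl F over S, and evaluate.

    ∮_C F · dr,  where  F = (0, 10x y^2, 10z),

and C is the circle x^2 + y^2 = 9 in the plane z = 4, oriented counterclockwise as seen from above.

Let S be the flat disk x^2 + y^2 ≤ 9 in the plane z = 4, with upward unit normal n̂ = ẑ. By Stokes' theorem,

    ∮_C F · dr = ∬_S (∇ × F) · n̂ dS = ∬_D (curl F)_z dA,

where D is the disk x^2 + y^2 ≤ 9.

Compute the curl of F = (0, 10x y^2, 10z):
    (∇ × F)_x = ∂F_z/∂y - ∂F_y/∂z = 0,
    (∇ × F)_y = ∂F_x/∂z - ∂F_z/∂x = 0,
    (∇ × F)_z = ∂F_y/∂x - ∂F_x/∂y = 10y^2.

On z = 4, (curl F)_z = 10y^2.

Convert to polar (x = r cos θ, y = r sin θ, dA = r dr dθ); the integrand becomes 10r^2sin(θ)^2, so

    ∬_D (curl F)_z dA = ∫_0^{2π} ∫_0^{3} (10r^2sin(θ)^2) · r dr dθ.

Inner (r from 0 to 3): 405sin(θ)^2/2.
Outer (θ from 0 to 2π): 405π/2.

Therefore ∮_C F · dr = 405π/2.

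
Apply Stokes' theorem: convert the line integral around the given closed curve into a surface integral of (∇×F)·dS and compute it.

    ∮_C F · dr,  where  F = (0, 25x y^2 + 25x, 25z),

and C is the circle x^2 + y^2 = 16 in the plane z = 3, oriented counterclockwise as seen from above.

Let S be the flat disk x^2 + y^2 ≤ 16 in the plane z = 3, with upward unit normal n̂ = ẑ. By Stokes' theorem,

    ∮_C F · dr = ∬_S (∇ × F) · n̂ dS = ∬_D (curl F)_z dA,

where D is the disk x^2 + y^2 ≤ 16.

Compute the curl of F = (0, 25x y^2 + 25x, 25z):
    (∇ × F)_x = ∂F_z/∂y - ∂F_y/∂z = 0,
    (∇ × F)_y = ∂F_x/∂z - ∂F_z/∂x = 0,
    (∇ × F)_z = ∂F_y/∂x - ∂F_x/∂y = 25y^2 + 25.

On z = 3, (curl F)_z = 25y^2 + 25.

Convert to polar (x = r cos θ, y = r sin θ, dA = r dr dθ); the integrand becomes 25r^2sin(θ)^2 + 25, so

    ∬_D (curl F)_z dA = ∫_0^{2π} ∫_0^{4} (25r^2sin(θ)^2 + 25) · r dr dθ.

Inner (r from 0 to 4): 1600sin(θ)^2 + 200.
Outer (θ from 0 to 2π): 2000π.

Therefore ∮_C F · dr = 2000π.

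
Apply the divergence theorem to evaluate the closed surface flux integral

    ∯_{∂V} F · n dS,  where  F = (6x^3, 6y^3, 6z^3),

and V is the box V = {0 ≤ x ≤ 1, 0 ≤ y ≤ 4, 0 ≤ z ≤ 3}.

By the divergence theorem,

    ∯_{∂V} F · n dS = ∭_V (∇ · F) dV.

Compute the divergence:
    ∇ · F = ∂F_x/∂x + ∂F_y/∂y + ∂F_z/∂z = 18x^2 + 18y^2 + 18z^2.

V is a rectangular box, so dV = dx dy dz with 0 ≤ x ≤ 1, 0 ≤ y ≤ 4, 0 ≤ z ≤ 3.

Integrate (18x^2 + 18y^2 + 18z^2) over V as an iterated integral:

    ∭_V (∇·F) dV = ∫_0^{1} ∫_0^{4} ∫_0^{3} (18x^2 + 18y^2 + 18z^2) dz dy dx.

Inner (z from 0 to 3): 54x^2 + 54y^2 + 162.
Middle (y from 0 to 4): 216x^2 + 1800.
Outer (x from 0 to 1): 1872.

Therefore ∯_{∂V} F · n dS = 1872.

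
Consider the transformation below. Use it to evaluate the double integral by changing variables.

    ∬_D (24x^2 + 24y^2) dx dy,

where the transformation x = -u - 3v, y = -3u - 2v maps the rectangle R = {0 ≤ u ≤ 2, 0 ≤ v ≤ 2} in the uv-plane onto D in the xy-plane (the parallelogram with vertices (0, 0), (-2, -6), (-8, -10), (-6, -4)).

Compute the Jacobian determinant of (x, y) with respect to (u, v):

    ∂(x,y)/∂(u,v) = | -1  -3 | = (-1)(-2) - (-3)(-3) = -7.
                   | -3  -2 |

Its absolute value is |J| = 7 (the area scaling factor).

Substituting x = -u - 3v, y = -3u - 2v into the integrand,

    24x^2 + 24y^2 → 240u^2 + 432u v + 312v^2,

so the integral becomes

    ∬_R (240u^2 + 432u v + 312v^2) · |J| du dv = ∫_0^2 ∫_0^2 (1680u^2 + 3024u v + 2184v^2) dv du.

Inner (v): 3360u^2 + 6048u + 5824.
Outer (u): 32704.

Therefore ∬_D (24x^2 + 24y^2) dx dy = 32704.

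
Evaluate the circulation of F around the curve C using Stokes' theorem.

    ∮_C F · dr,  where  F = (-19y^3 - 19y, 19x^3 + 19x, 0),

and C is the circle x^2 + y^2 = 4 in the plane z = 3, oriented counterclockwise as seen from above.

Let S be the flat disk x^2 + y^2 ≤ 4 in the plane z = 3, with upward unit normal n̂ = ẑ. By Stokes' theorem,

    ∮_C F · dr = ∬_S (∇ × F) · n̂ dS = ∬_D (curl F)_z dA,

where D is the disk x^2 + y^2 ≤ 4.

Compute the curl of F = (-19y^3 - 19y, 19x^3 + 19x, 0):
    (∇ × F)_x = ∂F_z/∂y - ∂F_y/∂z = 0,
    (∇ × F)_y = ∂F_x/∂z - ∂F_z/∂x = 0,
    (∇ × F)_z = ∂F_y/∂x - ∂F_x/∂y = 57x^2 + 57y^2 + 38.

On z = 3, (curl F)_z = 57x^2 + 57y^2 + 38.

Convert to polar (x = r cos θ, y = r sin θ, dA = r dr dθ); the integrand becomes 57r^2 + 38, so

    ∬_D (curl F)_z dA = ∫_0^{2π} ∫_0^{2} (57r^2 + 38) · r dr dθ.

Inner (r from 0 to 2): 304.
Outer (θ from 0 to 2π): 608π.

Therefore ∮_C F · dr = 608π.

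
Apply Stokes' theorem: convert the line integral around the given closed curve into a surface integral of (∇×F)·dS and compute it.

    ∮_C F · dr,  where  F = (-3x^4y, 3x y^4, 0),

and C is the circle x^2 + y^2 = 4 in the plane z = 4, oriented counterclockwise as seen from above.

Let S be the flat disk x^2 + y^2 ≤ 4 in the plane z = 4, with upward unit normal n̂ = ẑ. By Stokes' theorem,

    ∮_C F · dr = ∬_S (∇ × F) · n̂ dS = ∬_D (curl F)_z dA,

where D is the disk x^2 + y^2 ≤ 4.

Compute the curl of F = (-3x^4y, 3x y^4, 0):
    (∇ × F)_x = ∂F_z/∂y - ∂F_y/∂z = 0,
    (∇ × F)_y = ∂F_x/∂z - ∂F_z/∂x = 0,
    (∇ × F)_z = ∂F_y/∂x - ∂F_x/∂y = 3x^4 + 3y^4.

On z = 4, (curl F)_z = 3x^4 + 3y^4.

Convert to polar (x = r cos θ, y = r sin θ, dA = r dr dθ); the integrand becomes 3r^4(sin(θ)^4 + cos(θ)^4), so

    ∬_D (curl F)_z dA = ∫_0^{2π} ∫_0^{2} (3r^4(sin(θ)^4 + cos(θ)^4)) · r dr dθ.

Inner (r from 0 to 2): 32sin(θ)^4 + 32cos(θ)^4.
Outer (θ from 0 to 2π): 48π.

Therefore ∮_C F · dr = 48π.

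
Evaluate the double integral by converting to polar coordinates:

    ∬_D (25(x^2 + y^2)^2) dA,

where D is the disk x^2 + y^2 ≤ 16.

The region D is 0 ≤ r ≤ 4, 0 ≤ θ ≤ 2π in polar coordinates, where x = r cos(θ), y = r sin(θ), and dA = r dr dθ.

Under the substitution, the integrand becomes 25r^4, so

    ∬_D (25(x^2 + y^2)^2) dA = ∫_{0}^{2π} ∫_{0}^{4} (25r^4) · r dr dθ.

Inner integral (in r): ∫_{0}^{4} (25r^4) · r dr = 51200/3.

Outer integral (in θ): ∫_{0}^{2π} (51200/3) dθ = 102400π/3.

Therefore ∬_D (25(x^2 + y^2)^2) dA = 102400π/3.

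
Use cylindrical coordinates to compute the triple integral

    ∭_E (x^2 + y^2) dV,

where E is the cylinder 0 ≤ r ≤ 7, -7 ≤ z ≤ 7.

In cylindrical coordinates, x = r cos(θ), y = r sin(θ), z = z, and dV = r dr dθ dz.

The integrand becomes r^2, so

    ∭_E (x^2 + y^2) dV = ∫_{0}^{2π} ∫_{0}^{7} ∫_{-7}^{7} (r^2) · r dz dr dθ.

Inner (z): 14r^3.
Middle (r from 0 to 7): 16807/2.
Outer (θ): 16807π.

Therefore the triple integral equals 16807π.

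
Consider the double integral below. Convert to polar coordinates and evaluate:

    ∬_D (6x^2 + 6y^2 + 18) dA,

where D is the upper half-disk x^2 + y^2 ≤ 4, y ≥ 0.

The region D is 0 ≤ r ≤ 2, 0 ≤ θ ≤ π in polar coordinates, where x = r cos(θ), y = r sin(θ), and dA = r dr dθ.

Under the substitution, the integrand becomes 6r^2 + 18, so

    ∬_D (6x^2 + 6y^2 + 18) dA = ∫_{0}^{π} ∫_{0}^{2} (6r^2 + 18) · r dr dθ.

Inner integral (in r): ∫_{0}^{2} (6r^2 + 18) · r dr = 60.

Outer integral (in θ): ∫_{0}^{π} (60) dθ = 60π.

Therefore ∬_D (6x^2 + 6y^2 + 18) dA = 60π.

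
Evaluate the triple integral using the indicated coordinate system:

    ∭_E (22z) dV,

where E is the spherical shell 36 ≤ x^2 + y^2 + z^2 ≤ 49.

In spherical coordinates, x = ρ sin(φ) cos(θ), y = ρ sin(φ) sin(θ), z = ρ cos(φ), and dV = ρ^2 sin(φ) dρ dφ dθ.

The integrand becomes 22ρ cos(φ), so

    ∭_E (22z) dV = ∫_{0}^{2π} ∫_{0}^{π} ∫_{6}^{7} (22ρ cos(φ)) · ρ^2 sin(φ) dρ dφ dθ.

Inner (ρ): 12155sin(2φ)/4.
Middle (φ): 0.
Outer (θ): 0.

Therefore the triple integral equals 0.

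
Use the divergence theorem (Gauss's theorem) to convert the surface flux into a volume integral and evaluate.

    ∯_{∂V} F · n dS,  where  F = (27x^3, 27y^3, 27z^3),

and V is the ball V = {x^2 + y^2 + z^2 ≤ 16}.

By the divergence theorem,

    ∯_{∂V} F · n dS = ∭_V (∇ · F) dV.

Compute the divergence:
    ∇ · F = ∂F_x/∂x + ∂F_y/∂y + ∂F_z/∂z = 81x^2 + 81y^2 + 81z^2.

In spherical coordinates, x = ρ sin(φ) cos(θ), y = ρ sin(φ) sin(θ), z = ρ cos(φ), dV = ρ^2 sin(φ) dρ dφ dθ, with 0 ≤ ρ ≤ 4, 0 ≤ φ ≤ π, 0 ≤ θ ≤ 2π.

The integrand, after substitution and multiplying by the volume element, becomes (81ρ^2) · ρ^2 sin(φ), so

    ∭_V (∇·F) dV = ∫_0^{2π} ∫_0^{π} ∫_0^{4} (81ρ^2) · ρ^2 sin(φ) dρ dφ dθ.

Inner (ρ from 0 to 4): 82944sin(φ)/5.
Middle (φ from 0 to π): 165888/5.
Outer (θ from 0 to 2π): 331776π/5.

Therefore ∯_{∂V} F · n dS = 331776π/5.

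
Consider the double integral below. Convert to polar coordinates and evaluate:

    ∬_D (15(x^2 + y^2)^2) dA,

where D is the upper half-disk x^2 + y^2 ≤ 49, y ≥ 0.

The region D is 0 ≤ r ≤ 7, 0 ≤ θ ≤ π in polar coordinates, where x = r cos(θ), y = r sin(θ), and dA = r dr dθ.

Under the substitution, the integrand becomes 15r^4, so

    ∬_D (15(x^2 + y^2)^2) dA = ∫_{0}^{π} ∫_{0}^{7} (15r^4) · r dr dθ.

Inner integral (in r): ∫_{0}^{7} (15r^4) · r dr = 588245/2.

Outer integral (in θ): ∫_{0}^{π} (588245/2) dθ = 588245π/2.

Therefore ∬_D (15(x^2 + y^2)^2) dA = 588245π/2.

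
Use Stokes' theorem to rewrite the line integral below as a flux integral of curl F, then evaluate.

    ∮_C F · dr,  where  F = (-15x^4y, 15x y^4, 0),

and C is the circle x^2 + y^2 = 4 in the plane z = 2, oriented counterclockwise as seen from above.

Let S be the flat disk x^2 + y^2 ≤ 4 in the plane z = 2, with upward unit normal n̂ = ẑ. By Stokes' theorem,

    ∮_C F · dr = ∬_S (∇ × F) · n̂ dS = ∬_D (curl F)_z dA,

where D is the disk x^2 + y^2 ≤ 4.

Compute the curl of F = (-15x^4y, 15x y^4, 0):
    (∇ × F)_x = ∂F_z/∂y - ∂F_y/∂z = 0,
    (∇ × F)_y = ∂F_x/∂z - ∂F_z/∂x = 0,
    (∇ × F)_z = ∂F_y/∂x - ∂F_x/∂y = 15x^4 + 15y^4.

On z = 2, (curl F)_z = 15x^4 + 15y^4.

Convert to polar (x = r cos θ, y = r sin θ, dA = r dr dθ); the integrand becomes 15r^4(sin(θ)^4 + cos(θ)^4), so

    ∬_D (curl F)_z dA = ∫_0^{2π} ∫_0^{2} (15r^4(sin(θ)^4 + cos(θ)^4)) · r dr dθ.

Inner (r from 0 to 2): 160sin(θ)^4 + 160cos(θ)^4.
Outer (θ from 0 to 2π): 240π.

Therefore ∮_C F · dr = 240π.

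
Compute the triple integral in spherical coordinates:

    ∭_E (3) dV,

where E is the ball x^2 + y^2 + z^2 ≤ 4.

In spherical coordinates, x = ρ sin(φ) cos(θ), y = ρ sin(φ) sin(θ), z = ρ cos(φ), and dV = ρ^2 sin(φ) dρ dφ dθ.

The integrand becomes 3, so

    ∭_E (3) dV = ∫_{0}^{2π} ∫_{0}^{π} ∫_{0}^{2} (3) · ρ^2 sin(φ) dρ dφ dθ.

Inner (ρ): 8sin(φ).
Middle (φ): 16.
Outer (θ): 32π.

Therefore the triple integral equals 32π.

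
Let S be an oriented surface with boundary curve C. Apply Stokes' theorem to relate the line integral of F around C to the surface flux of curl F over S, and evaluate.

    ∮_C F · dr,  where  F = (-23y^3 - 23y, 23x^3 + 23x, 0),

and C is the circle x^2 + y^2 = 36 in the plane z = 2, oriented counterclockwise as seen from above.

Let S be the flat disk x^2 + y^2 ≤ 36 in the plane z = 2, with upward unit normal n̂ = ẑ. By Stokes' theorem,

    ∮_C F · dr = ∬_S (∇ × F) · n̂ dS = ∬_D (curl F)_z dA,

where D is the disk x^2 + y^2 ≤ 36.

Compute the curl of F = (-23y^3 - 23y, 23x^3 + 23x, 0):
    (∇ × F)_x = ∂F_z/∂y - ∂F_y/∂z = 0,
    (∇ × F)_y = ∂F_x/∂z - ∂F_z/∂x = 0,
    (∇ × F)_z = ∂F_y/∂x - ∂F_x/∂y = 69x^2 + 69y^2 + 46.

On z = 2, (curl F)_z = 69x^2 + 69y^2 + 46.

Convert to polar (x = r cos θ, y = r sin θ, dA = r dr dθ); the integrand becomes 69r^2 + 46, so

    ∬_D (curl F)_z dA = ∫_0^{2π} ∫_0^{6} (69r^2 + 46) · r dr dθ.

Inner (r from 0 to 6): 23184.
Outer (θ from 0 to 2π): 46368π.

Therefore ∮_C F · dr = 46368π.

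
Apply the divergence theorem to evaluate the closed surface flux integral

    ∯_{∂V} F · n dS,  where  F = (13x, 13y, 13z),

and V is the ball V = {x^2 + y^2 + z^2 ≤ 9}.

By the divergence theorem,

    ∯_{∂V} F · n dS = ∭_V (∇ · F) dV.

Compute the divergence:
    ∇ · F = ∂F_x/∂x + ∂F_y/∂y + ∂F_z/∂z = 13 + 13 + 13 = 39.

In spherical coordinates, x = ρ sin(φ) cos(θ), y = ρ sin(φ) sin(θ), z = ρ cos(φ), dV = ρ^2 sin(φ) dρ dφ dθ, with 0 ≤ ρ ≤ 3, 0 ≤ φ ≤ π, 0 ≤ θ ≤ 2π.

The integrand, after substitution and multiplying by the volume element, becomes (39) · ρ^2 sin(φ), so

    ∭_V (∇·F) dV = ∫_0^{2π} ∫_0^{π} ∫_0^{3} (39) · ρ^2 sin(φ) dρ dφ dθ.

Inner (ρ from 0 to 3): 351sin(φ).
Middle (φ from 0 to π): 702.
Outer (θ from 0 to 2π): 1404π.

Therefore ∯_{∂V} F · n dS = 1404π.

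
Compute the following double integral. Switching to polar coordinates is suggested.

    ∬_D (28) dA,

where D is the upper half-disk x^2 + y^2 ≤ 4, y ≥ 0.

The region D is 0 ≤ r ≤ 2, 0 ≤ θ ≤ π in polar coordinates, where x = r cos(θ), y = r sin(θ), and dA = r dr dθ.

Under the substitution, the integrand becomes 28, so

    ∬_D (28) dA = ∫_{0}^{π} ∫_{0}^{2} (28) · r dr dθ.

Inner integral (in r): ∫_{0}^{2} (28) · r dr = 56.

Outer integral (in θ): ∫_{0}^{π} (56) dθ = 56π.

Therefore ∬_D (28) dA = 56π.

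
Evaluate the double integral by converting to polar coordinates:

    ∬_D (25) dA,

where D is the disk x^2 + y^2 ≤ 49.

The region D is 0 ≤ r ≤ 7, 0 ≤ θ ≤ 2π in polar coordinates, where x = r cos(θ), y = r sin(θ), and dA = r dr dθ.

Under the substitution, the integrand becomes 25, so

    ∬_D (25) dA = ∫_{0}^{2π} ∫_{0}^{7} (25) · r dr dθ.

Inner integral (in r): ∫_{0}^{7} (25) · r dr = 1225/2.

Outer integral (in θ): ∫_{0}^{2π} (1225/2) dθ = 1225π.

Therefore ∬_D (25) dA = 1225π.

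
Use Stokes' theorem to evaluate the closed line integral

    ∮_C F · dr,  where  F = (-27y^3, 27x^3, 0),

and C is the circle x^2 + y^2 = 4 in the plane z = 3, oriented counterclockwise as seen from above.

Let S be the flat disk x^2 + y^2 ≤ 4 in the plane z = 3, with upward unit normal n̂ = ẑ. By Stokes' theorem,

    ∮_C F · dr = ∬_S (∇ × F) · n̂ dS = ∬_D (curl F)_z dA,

where D is the disk x^2 + y^2 ≤ 4.

Compute the curl of F = (-27y^3, 27x^3, 0):
    (∇ × F)_x = ∂F_z/∂y - ∂F_y/∂z = 0,
    (∇ × F)_y = ∂F_x/∂z - ∂F_z/∂x = 0,
    (∇ × F)_z = ∂F_y/∂x - ∂F_x/∂y = 81x^2 + 81y^2.

On z = 3, (curl F)_z = 81x^2 + 81y^2.

Convert to polar (x = r cos θ, y = r sin θ, dA = r dr dθ); the integrand becomes 81r^2, so

    ∬_D (curl F)_z dA = ∫_0^{2π} ∫_0^{2} (81r^2) · r dr dθ.

Inner (r from 0 to 2): 324.
Outer (θ from 0 to 2π): 648π.

Therefore ∮_C F · dr = 648π.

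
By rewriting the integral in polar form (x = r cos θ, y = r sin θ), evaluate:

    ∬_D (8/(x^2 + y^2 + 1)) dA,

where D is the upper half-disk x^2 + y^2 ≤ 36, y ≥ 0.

The region D is 0 ≤ r ≤ 6, 0 ≤ θ ≤ π in polar coordinates, where x = r cos(θ), y = r sin(θ), and dA = r dr dθ.

Under the substitution, the integrand becomes 8/(r^2 + 1), so

    ∬_D (8/(x^2 + y^2 + 1)) dA = ∫_{0}^{π} ∫_{0}^{6} (8/(r^2 + 1)) · r dr dθ.

Inner integral (in r): ∫_{0}^{6} (8/(r^2 + 1)) · r dr = log(1874161).

Outer integral (in θ): ∫_{0}^{π} (log(1874161)) dθ = log(1874161^π).

Therefore ∬_D (8/(x^2 + y^2 + 1)) dA = log(1874161^π).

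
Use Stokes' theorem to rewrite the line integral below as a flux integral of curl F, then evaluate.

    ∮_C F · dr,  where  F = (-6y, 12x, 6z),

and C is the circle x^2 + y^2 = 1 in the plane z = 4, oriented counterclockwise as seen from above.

Let S be the flat disk x^2 + y^2 ≤ 1 in the plane z = 4, with upward unit normal n̂ = ẑ. By Stokes' theorem,

    ∮_C F · dr = ∬_S (∇ × F) · n̂ dS = ∬_D (curl F)_z dA,

where D is the disk x^2 + y^2 ≤ 1.

Compute the curl of F = (-6y, 12x, 6z):
    (∇ × F)_x = ∂F_z/∂y - ∂F_y/∂z = 0,
    (∇ × F)_y = ∂F_x/∂z - ∂F_z/∂x = 0,
    (∇ × F)_z = ∂F_y/∂x - ∂F_x/∂y = 18.

On z = 4, (curl F)_z = 18.

Convert to polar (x = r cos θ, y = r sin θ, dA = r dr dθ); the integrand becomes 18, so

    ∬_D (curl F)_z dA = ∫_0^{2π} ∫_0^{1} (18) · r dr dθ.

Inner (r from 0 to 1): 9.
Outer (θ from 0 to 2π): 18π.

Therefore ∮_C F · dr = 18π.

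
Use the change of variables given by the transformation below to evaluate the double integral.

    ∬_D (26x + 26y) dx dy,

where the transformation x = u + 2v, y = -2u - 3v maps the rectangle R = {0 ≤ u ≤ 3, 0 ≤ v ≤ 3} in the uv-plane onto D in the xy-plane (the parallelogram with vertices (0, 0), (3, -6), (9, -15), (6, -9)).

Compute the Jacobian determinant of (x, y) with respect to (u, v):

    ∂(x,y)/∂(u,v) = | 1  2 | = (1)(-3) - (2)(-2) = 1.
                   | -2  -3 |

Its absolute value is |J| = 1 (the area scaling factor).

Substituting x = u + 2v, y = -2u - 3v into the integrand,

    26x + 26y → -26u - 26v,

so the integral becomes

    ∬_R (-26u - 26v) · |J| du dv = ∫_0^3 ∫_0^3 (-26u - 26v) dv du.

Inner (v): -78u - 117.
Outer (u): -702.

Therefore ∬_D (26x + 26y) dx dy = -702.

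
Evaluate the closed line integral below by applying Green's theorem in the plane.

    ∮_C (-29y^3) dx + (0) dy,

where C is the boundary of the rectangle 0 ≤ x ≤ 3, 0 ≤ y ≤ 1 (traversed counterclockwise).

Green's theorem converts the closed line integral into a double integral over the enclosed region D:

    ∮_C P dx + Q dy = ∬_D (∂Q/∂x - ∂P/∂y) dA.

Here P = -29y^3, Q = 0, so

    ∂Q/∂x = 0,    ∂P/∂y = -87y^2,
    ∂Q/∂x - ∂P/∂y = 87y^2.

D is the region 0 ≤ x ≤ 3, 0 ≤ y ≤ 1. Evaluating the double integral:

    ∬_D (87y^2) dA = ∫_0^{3} ∫_0^{1} (87y^2) dy dx.

Inner (y from 0 to 1): 29.
Outer (x from 0 to 3): 87.

Therefore ∮_C P dx + Q dy = 87.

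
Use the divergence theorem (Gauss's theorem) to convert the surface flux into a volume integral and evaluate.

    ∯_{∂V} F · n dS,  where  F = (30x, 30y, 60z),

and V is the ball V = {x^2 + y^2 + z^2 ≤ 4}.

By the divergence theorem,

    ∯_{∂V} F · n dS = ∭_V (∇ · F) dV.

Compute the divergence:
    ∇ · F = ∂F_x/∂x + ∂F_y/∂y + ∂F_z/∂z = 30 + 30 + 60 = 120.

In spherical coordinates, x = ρ sin(φ) cos(θ), y = ρ sin(φ) sin(θ), z = ρ cos(φ), dV = ρ^2 sin(φ) dρ dφ dθ, with 0 ≤ ρ ≤ 2, 0 ≤ φ ≤ π, 0 ≤ θ ≤ 2π.

The integrand, after substitution and multiplying by the volume element, becomes (120) · ρ^2 sin(φ), so

    ∭_V (∇·F) dV = ∫_0^{2π} ∫_0^{π} ∫_0^{2} (120) · ρ^2 sin(φ) dρ dφ dθ.

Inner (ρ from 0 to 2): 320sin(φ).
Middle (φ from 0 to π): 640.
Outer (θ from 0 to 2π): 1280π.

Therefore ∯_{∂V} F · n dS = 1280π.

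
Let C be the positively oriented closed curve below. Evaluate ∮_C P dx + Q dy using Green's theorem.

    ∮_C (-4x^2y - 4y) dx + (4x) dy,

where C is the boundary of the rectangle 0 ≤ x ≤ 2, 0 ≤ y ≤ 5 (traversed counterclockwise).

Green's theorem converts the closed line integral into a double integral over the enclosed region D:

    ∮_C P dx + Q dy = ∬_D (∂Q/∂x - ∂P/∂y) dA.

Here P = -4x^2y - 4y, Q = 4x, so

    ∂Q/∂x = 4,    ∂P/∂y = -4x^2 - 4,
    ∂Q/∂x - ∂P/∂y = 4x^2 + 8.

D is the region 0 ≤ x ≤ 2, 0 ≤ y ≤ 5. Evaluating the double integral:

    ∬_D (4x^2 + 8) dA = ∫_0^{2} ∫_0^{5} (4x^2 + 8) dy dx.

Inner (y from 0 to 5): 20x^2 + 40.
Outer (x from 0 to 2): 400/3.

Therefore ∮_C P dx + Q dy = 400/3.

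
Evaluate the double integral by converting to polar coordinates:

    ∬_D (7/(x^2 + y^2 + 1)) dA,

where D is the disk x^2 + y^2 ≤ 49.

The region D is 0 ≤ r ≤ 7, 0 ≤ θ ≤ 2π in polar coordinates, where x = r cos(θ), y = r sin(θ), and dA = r dr dθ.

Under the substitution, the integrand becomes 7/(r^2 + 1), so

    ∬_D (7/(x^2 + y^2 + 1)) dA = ∫_{0}^{2π} ∫_{0}^{7} (7/(r^2 + 1)) · r dr dθ.

Inner integral (in r): ∫_{0}^{7} (7/(r^2 + 1)) · r dr = 7log(50)/2.

Outer integral (in θ): ∫_{0}^{2π} (7log(50)/2) dθ = 7π log(50).

Therefore ∬_D (7/(x^2 + y^2 + 1)) dA = 7π log(50).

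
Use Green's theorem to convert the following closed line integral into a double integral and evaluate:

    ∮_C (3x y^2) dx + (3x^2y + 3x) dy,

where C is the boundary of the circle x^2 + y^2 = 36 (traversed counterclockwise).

Green's theorem converts the closed line integral into a double integral over the enclosed region D:

    ∮_C P dx + Q dy = ∬_D (∂Q/∂x - ∂P/∂y) dA.

Here P = 3x y^2, Q = 3x^2y + 3x, so

    ∂Q/∂x = 6x y + 3,    ∂P/∂y = 6x y,
    ∂Q/∂x - ∂P/∂y = 3.

D is the region x^2 + y^2 ≤ 36. Evaluating the double integral:

In polar coordinates (x = r cos θ, y = r sin θ, dA = r dr dθ) the integrand becomes 3, so

    ∬_D (3) dA = ∫_0^{2π} ∫_0^{6} (3) · r dr dθ.

Inner (r from 0 to 6): 54.
Outer (θ from 0 to 2π): 108π.

Therefore ∮_C P dx + Q dy = 108π.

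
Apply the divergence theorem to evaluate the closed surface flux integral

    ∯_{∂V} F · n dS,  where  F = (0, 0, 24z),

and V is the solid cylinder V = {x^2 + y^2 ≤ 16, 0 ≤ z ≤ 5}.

By the divergence theorem,

    ∯_{∂V} F · n dS = ∭_V (∇ · F) dV.

Compute the divergence:
    ∇ · F = ∂F_x/∂x + ∂F_y/∂y + ∂F_z/∂z = 0 + 0 + 24 = 24.

In cylindrical coordinates, x = r cos(θ), y = r sin(θ), z = z, dV = r dr dθ dz, with 0 ≤ r ≤ 4, 0 ≤ θ ≤ 2π, 0 ≤ z ≤ 5.

The integrand, after substitution and multiplying by the volume element, becomes (24) · r, so

    ∭_V (∇·F) dV = ∫_0^{2π} ∫_0^{4} ∫_0^{5} (24) · r dz dr dθ.

Inner (z from 0 to 5): 120r.
Middle (r from 0 to 4): 960.
Outer (θ from 0 to 2π): 1920π.

Therefore ∯_{∂V} F · n dS = 1920π.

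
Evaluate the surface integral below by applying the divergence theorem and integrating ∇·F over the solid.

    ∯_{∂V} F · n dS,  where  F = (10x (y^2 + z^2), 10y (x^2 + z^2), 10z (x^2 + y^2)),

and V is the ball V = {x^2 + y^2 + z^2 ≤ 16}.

By the divergence theorem,

    ∯_{∂V} F · n dS = ∭_V (∇ · F) dV.

Compute the divergence:
    ∇ · F = ∂F_x/∂x + ∂F_y/∂y + ∂F_z/∂z = 10y^2 + 10z^2 + 10x^2 + 10z^2 + 10x^2 + 10y^2 = 20x^2 + 20y^2 + 20z^2.

In spherical coordinates, x = ρ sin(φ) cos(θ), y = ρ sin(φ) sin(θ), z = ρ cos(φ), dV = ρ^2 sin(φ) dρ dφ dθ, with 0 ≤ ρ ≤ 4, 0 ≤ φ ≤ π, 0 ≤ θ ≤ 2π.

The integrand, after substitution and multiplying by the volume element, becomes (20ρ^2) · ρ^2 sin(φ), so

    ∭_V (∇·F) dV = ∫_0^{2π} ∫_0^{π} ∫_0^{4} (20ρ^2) · ρ^2 sin(φ) dρ dφ dθ.

Inner (ρ from 0 to 4): 4096sin(φ).
Middle (φ from 0 to π): 8192.
Outer (θ from 0 to 2π): 16384π.

Therefore ∯_{∂V} F · n dS = 16384π.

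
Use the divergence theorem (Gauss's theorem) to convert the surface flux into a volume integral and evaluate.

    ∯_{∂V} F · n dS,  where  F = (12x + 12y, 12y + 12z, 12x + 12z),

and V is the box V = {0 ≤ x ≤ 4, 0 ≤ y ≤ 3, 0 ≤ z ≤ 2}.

By the divergence theorem,

    ∯_{∂V} F · n dS = ∭_V (∇ · F) dV.

Compute the divergence:
    ∇ · F = ∂F_x/∂x + ∂F_y/∂y + ∂F_z/∂z = 12 + 12 + 12 = 36.

V is a rectangular box, so dV = dx dy dz with 0 ≤ x ≤ 4, 0 ≤ y ≤ 3, 0 ≤ z ≤ 2.

Integrate (36) over V as an iterated integral:

    ∭_V (∇·F) dV = ∫_0^{4} ∫_0^{3} ∫_0^{2} (36) dz dy dx.

Inner (z from 0 to 2): 72.
Middle (y from 0 to 3): 216.
Outer (x from 0 to 4): 864.

Therefore ∯_{∂V} F · n dS = 864.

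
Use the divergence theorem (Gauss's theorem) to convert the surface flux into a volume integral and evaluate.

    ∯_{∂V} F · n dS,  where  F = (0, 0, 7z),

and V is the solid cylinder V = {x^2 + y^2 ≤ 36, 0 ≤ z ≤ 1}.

By the divergence theorem,

    ∯_{∂V} F · n dS = ∭_V (∇ · F) dV.

Compute the divergence:
    ∇ · F = ∂F_x/∂x + ∂F_y/∂y + ∂F_z/∂z = 0 + 0 + 7 = 7.

In cylindrical coordinates, x = r cos(θ), y = r sin(θ), z = z, dV = r dr dθ dz, with 0 ≤ r ≤ 6, 0 ≤ θ ≤ 2π, 0 ≤ z ≤ 1.

The integrand, after substitution and multiplying by the volume element, becomes (7) · r, so

    ∭_V (∇·F) dV = ∫_0^{2π} ∫_0^{6} ∫_0^{1} (7) · r dz dr dθ.

Inner (z from 0 to 1): 7r.
Middle (r from 0 to 6): 126.
Outer (θ from 0 to 2π): 252π.

Therefore ∯_{∂V} F · n dS = 252π.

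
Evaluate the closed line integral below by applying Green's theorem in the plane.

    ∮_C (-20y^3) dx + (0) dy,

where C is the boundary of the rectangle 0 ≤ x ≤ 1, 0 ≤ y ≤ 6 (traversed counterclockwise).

Green's theorem converts the closed line integral into a double integral over the enclosed region D:

    ∮_C P dx + Q dy = ∬_D (∂Q/∂x - ∂P/∂y) dA.

Here P = -20y^3, Q = 0, so

    ∂Q/∂x = 0,    ∂P/∂y = -60y^2,
    ∂Q/∂x - ∂P/∂y = 60y^2.

D is the region 0 ≤ x ≤ 1, 0 ≤ y ≤ 6. Evaluating the double integral:

    ∬_D (60y^2) dA = ∫_0^{1} ∫_0^{6} (60y^2) dy dx.

Inner (y from 0 to 6): 4320.
Outer (x from 0 to 1): 4320.

Therefore ∮_C P dx + Q dy = 4320.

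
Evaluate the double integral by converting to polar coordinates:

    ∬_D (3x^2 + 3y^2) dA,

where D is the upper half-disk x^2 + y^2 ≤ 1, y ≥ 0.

The region D is 0 ≤ r ≤ 1, 0 ≤ θ ≤ π in polar coordinates, where x = r cos(θ), y = r sin(θ), and dA = r dr dθ.

Under the substitution, the integrand becomes 3r^2, so

    ∬_D (3x^2 + 3y^2) dA = ∫_{0}^{π} ∫_{0}^{1} (3r^2) · r dr dθ.

Inner integral (in r): ∫_{0}^{1} (3r^2) · r dr = 3/4.

Outer integral (in θ): ∫_{0}^{π} (3/4) dθ = 3π/4.

Therefore ∬_D (3x^2 + 3y^2) dA = 3π/4.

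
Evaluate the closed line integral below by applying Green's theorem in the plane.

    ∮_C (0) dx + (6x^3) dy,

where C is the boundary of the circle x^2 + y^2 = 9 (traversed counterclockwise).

Green's theorem converts the closed line integral into a double integral over the enclosed region D:

    ∮_C P dx + Q dy = ∬_D (∂Q/∂x - ∂P/∂y) dA.

Here P = 0, Q = 6x^3, so

    ∂Q/∂x = 18x^2,    ∂P/∂y = 0,
    ∂Q/∂x - ∂P/∂y = 18x^2.

D is the region x^2 + y^2 ≤ 9. Evaluating the double integral:

In polar coordinates (x = r cos θ, y = r sin θ, dA = r dr dθ) the integrand becomes 18r^2cos(θ)^2, so

    ∬_D (18x^2) dA = ∫_0^{2π} ∫_0^{3} (18r^2cos(θ)^2) · r dr dθ.

Inner (r from 0 to 3): 729cos(θ)^2/2.
Outer (θ from 0 to 2π): 729π/2.

Therefore ∮_C P dx + Q dy = 729π/2.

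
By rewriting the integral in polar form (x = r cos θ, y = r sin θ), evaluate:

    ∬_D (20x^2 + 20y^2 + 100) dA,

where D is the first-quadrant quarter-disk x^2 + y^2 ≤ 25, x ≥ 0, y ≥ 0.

The region D is 0 ≤ r ≤ 5, 0 ≤ θ ≤ π/2 in polar coordinates, where x = r cos(θ), y = r sin(θ), and dA = r dr dθ.

Under the substitution, the integrand becomes 20r^2 + 100, so

    ∬_D (20x^2 + 20y^2 + 100) dA = ∫_{0}^{π/2} ∫_{0}^{5} (20r^2 + 100) · r dr dθ.

Inner integral (in r): ∫_{0}^{5} (20r^2 + 100) · r dr = 4375.

Outer integral (in θ): ∫_{0}^{π/2} (4375) dθ = 4375π/2.

Therefore ∬_D (20x^2 + 20y^2 + 100) dA = 4375π/2.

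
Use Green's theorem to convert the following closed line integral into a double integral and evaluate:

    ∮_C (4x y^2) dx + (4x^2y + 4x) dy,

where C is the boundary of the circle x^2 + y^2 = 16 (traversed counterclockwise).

Green's theorem converts the closed line integral into a double integral over the enclosed region D:

    ∮_C P dx + Q dy = ∬_D (∂Q/∂x - ∂P/∂y) dA.

Here P = 4x y^2, Q = 4x^2y + 4x, so

    ∂Q/∂x = 8x y + 4,    ∂P/∂y = 8x y,
    ∂Q/∂x - ∂P/∂y = 4.

D is the region x^2 + y^2 ≤ 16. Evaluating the double integral:

In polar coordinates (x = r cos θ, y = r sin θ, dA = r dr dθ) the integrand becomes 4, so

    ∬_D (4) dA = ∫_0^{2π} ∫_0^{4} (4) · r dr dθ.

Inner (r from 0 to 4): 32.
Outer (θ from 0 to 2π): 64π.

Therefore ∮_C P dx + Q dy = 64π.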